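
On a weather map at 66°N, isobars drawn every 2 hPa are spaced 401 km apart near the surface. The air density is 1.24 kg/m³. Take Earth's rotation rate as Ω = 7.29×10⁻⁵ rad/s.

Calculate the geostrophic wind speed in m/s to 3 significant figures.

Coriolis parameter at 66°N:
f = 2Ω sin φ = 2 × 7.29×10⁻⁵ × sin 66° = 1.33×10⁻⁴ s⁻¹
Pressure gradient: |∂P/∂n| = 200 Pa / 401000 m = 4.99×10⁻⁴ Pa/m
Geostrophic balance (pressure-gradient force = Coriolis force):
V_g = (1/(fρ)) |∂P/∂n| = 4.99×10⁻⁴ / (1.33×10⁻⁴ × 1.24) = 3.02 m/s

3.02 m/s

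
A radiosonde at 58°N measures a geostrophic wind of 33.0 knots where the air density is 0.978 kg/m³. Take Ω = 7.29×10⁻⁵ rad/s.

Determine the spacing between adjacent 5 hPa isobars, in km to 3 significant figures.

Coriolis parameter at 58°N:
f = 2Ω sin φ = 2 × 7.29×10⁻⁵ × sin 58° = 1.24×10⁻⁴ s⁻¹
Wind speed in SI: 33.0 knots = 17.0 m/s
Geostrophic balance rearranged: |∂P/∂n| = f ρ V_g
|∂P/∂n| = 1.24×10⁻⁴ × 0.978 × 17.0 = 2.05×10⁻³ Pa/m
Isobar spacing: Δn = ΔP/|∂P/∂n| = 500 Pa / 2.05×10⁻³ Pa/m = 243557 m ≈ 244 km

244 km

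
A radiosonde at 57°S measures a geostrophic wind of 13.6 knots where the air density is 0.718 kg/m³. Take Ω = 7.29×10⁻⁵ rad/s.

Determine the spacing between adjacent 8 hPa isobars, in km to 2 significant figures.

Coriolis parameter at 57°S:
f = 2Ω sin φ = 2 × 7.29×10⁻⁵ × sin 57° = 1.22×10⁻⁴ s⁻¹
Wind speed in SI: 13.6 knots = 7.00 m/s
Geostrophic balance rearranged: |∂P/∂n| = f ρ V_g
|∂P/∂n| = 1.22×10⁻⁴ × 0.718 × 7.00 = 6.14×10⁻⁴ Pa/m
Isobar spacing: Δn = ΔP/|∂P/∂n| = 800 Pa / 6.14×10⁻⁴ Pa/m = 1302386 m ≈ 1300 km

1300 km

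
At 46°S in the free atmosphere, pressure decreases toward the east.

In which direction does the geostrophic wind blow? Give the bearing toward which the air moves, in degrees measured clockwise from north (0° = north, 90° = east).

The pressure-gradient force points toward the east (bearing 090°).
Geostrophic balance: in the Southern Hemisphere the Coriolis force deflects motion to the left, so the geostrophic wind blows 90° to the left of the pressure-gradient force (low pressure on the right).
Rotating 090° by 90° counterclockwise gives 000° — the wind blows toward the north.

000°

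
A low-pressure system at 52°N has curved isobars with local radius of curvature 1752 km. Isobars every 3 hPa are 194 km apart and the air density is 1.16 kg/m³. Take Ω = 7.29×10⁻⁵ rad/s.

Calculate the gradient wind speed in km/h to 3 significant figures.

Coriolis parameter at 52°N:
f = 2Ω sin φ = 2 × 7.29×10⁻⁵ × sin 52° = 1.15×10⁻⁴ s⁻¹
Pressure gradient: |∂P/∂n| = 300 Pa / 194000 m = 1.55×10⁻³ Pa/m
Geostrophic speed: V_g = |∂P/∂n|/(fρ) = 1.55×10⁻³/(1.15×10⁻⁴ × 1.16) = 11.6 m/s
Around a low, centrifugal force acts outward with Coriolis, so pressure-gradient force balances both:
(1/ρ)|∂P/∂n| = fV + V²/R  →  V² + fR·V − fR·V_g = 0
With fR = 1.15×10⁻⁴ × 1752×10³ m = 201 m/s:
V = [−fR + √((fR)² + 4 fR V_g)]/2 = [−201 + √(201² + 4×201×11.6)]/2 = 11 m/s
Subgeostrophic (V < V_g = 11.6 m/s), as expected around a low.
Converting: 11 m/s × 3.6 = 39.6 km/h

39.6 km/h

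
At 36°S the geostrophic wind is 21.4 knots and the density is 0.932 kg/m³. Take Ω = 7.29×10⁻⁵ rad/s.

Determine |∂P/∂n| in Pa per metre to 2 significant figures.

Coriolis parameter at 36°S:
f = 2Ω sin φ = 2 × 7.29×10⁻⁵ × sin 36° = 8.57×10⁻⁵ s⁻¹
Wind speed in SI: 21.4 knots = 11.0 m/s
Geostrophic balance rearranged: |∂P/∂n| = f ρ V_g
|∂P/∂n| = 8.57×10⁻⁵ × 0.932 × 11.0 = 8.79×10⁻⁴ Pa/m

8.8×10⁻⁴ Pa/m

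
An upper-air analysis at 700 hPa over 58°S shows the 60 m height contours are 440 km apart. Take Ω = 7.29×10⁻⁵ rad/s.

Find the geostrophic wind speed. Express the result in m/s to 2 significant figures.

Coriolis parameter at 58°S:
f = 2Ω sin φ = 2 × 7.29×10⁻⁵ × sin 58° = 1.24×10⁻⁴ s⁻¹
Height gradient: |∂Z/∂n| = 60 m / 440000 m = 1.36×10⁻⁴
On a pressure surface, geostrophic balance gives V_g = (g/f)|∂Z/∂n|:
V_g = 9.81 × 1.36×10⁻⁴ / 1.24×10⁻⁴ = 10.8 m/s

11 m/s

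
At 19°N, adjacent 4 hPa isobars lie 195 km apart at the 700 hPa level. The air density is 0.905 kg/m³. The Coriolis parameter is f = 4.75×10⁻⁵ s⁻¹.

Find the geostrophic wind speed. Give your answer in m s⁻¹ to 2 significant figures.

48 m s⁻¹

Pressure gradient: |∂P/∂n| = 400 Pa / 195000 m = 2.05×10⁻³ Pa/m
Geostrophic balance (pressure-gradient force = Coriolis force):
V_g = (1/(fρ)) |∂P/∂n| = 2.05×10⁻³ / (4.75×10⁻⁵ × 0.905) = 47.7 m/s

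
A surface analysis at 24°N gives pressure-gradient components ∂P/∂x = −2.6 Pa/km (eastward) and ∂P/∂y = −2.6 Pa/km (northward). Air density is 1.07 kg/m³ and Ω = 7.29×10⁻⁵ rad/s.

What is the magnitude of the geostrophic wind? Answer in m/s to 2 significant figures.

Coriolis parameter at 24°N:
f = 2Ω sin φ = 2 × 7.29×10⁻⁵ × sin 24° = 5.93×10⁻⁵ s⁻¹
Component geostrophic relations (x east, y north):
u_g = −(1/(fρ)) ∂P/∂y,  v_g = (1/(fρ)) ∂P/∂x
u_g = −(−2.6×10⁻³)/(5.93×10⁻⁵ × 1.07) = 41.0 m/s;  v_g = (−2.6×10⁻³)/(5.93×10⁻⁵ × 1.07) = −41.0 m/s
|V_g| = √(u_g² + v_g²) = 57.9 m/s

58 m/s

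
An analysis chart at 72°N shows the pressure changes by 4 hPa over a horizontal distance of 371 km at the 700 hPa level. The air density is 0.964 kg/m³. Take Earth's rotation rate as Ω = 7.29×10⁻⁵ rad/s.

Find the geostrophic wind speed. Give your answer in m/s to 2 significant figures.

Coriolis parameter at 72°N:
f = 2Ω sin φ = 2 × 7.29×10⁻⁵ × sin 72° = 1.39×10⁻⁴ s⁻¹
Pressure gradient: |∂P/∂n| = 400 Pa / 371000 m = 1.08×10⁻³ Pa/m
Geostrophic balance (pressure-gradient force = Coriolis force):
V_g = (1/(fρ)) |∂P/∂n| = 1.08×10⁻³ / (1.39×10⁻⁴ × 0.964) = 8.07 m/s

8.1 m/s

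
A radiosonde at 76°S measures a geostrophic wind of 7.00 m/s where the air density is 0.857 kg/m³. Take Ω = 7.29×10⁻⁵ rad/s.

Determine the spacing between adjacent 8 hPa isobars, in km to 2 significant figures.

Coriolis parameter at 76°S:
f = 2Ω sin φ = 2 × 7.29×10⁻⁵ × sin 76° = 1.41×10⁻⁴ s⁻¹
Geostrophic balance rearranged: |∂P/∂n| = f ρ V_g
|∂P/∂n| = 1.41×10⁻⁴ × 0.857 × 7.00 = 8.49×10⁻⁴ Pa/m
Isobar spacing: Δn = ΔP/|∂P/∂n| = 800 Pa / 8.49×10⁻⁴ Pa/m = 942648 m ≈ 940 km

940 km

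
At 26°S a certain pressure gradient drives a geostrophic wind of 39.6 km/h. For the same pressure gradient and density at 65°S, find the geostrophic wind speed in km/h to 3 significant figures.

With the same pressure gradient and density, V_g ∝ 1/f ∝ 1/sin φ.
V₂ = V₁ · sin φ₁ / sin φ₂ = 39.6 × sin 26° / sin 65°
V₂ = 39.6 × 0.4384/0.9063 = 19.2 km/h

19.2 km/h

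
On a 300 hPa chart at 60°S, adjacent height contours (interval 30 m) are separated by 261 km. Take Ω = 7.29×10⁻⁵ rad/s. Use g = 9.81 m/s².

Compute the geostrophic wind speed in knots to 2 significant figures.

Coriolis parameter at 60°S:
f = 2Ω sin φ = 2 × 7.29×10⁻⁵ × sin 60° = 1.26×10⁻⁴ s⁻¹
Height gradient: |∂Z/∂n| = 30 m / 261000 m = 1.15×10⁻⁴
On a pressure surface, geostrophic balance gives V_g = (g/f)|∂Z/∂n|:
V_g = 9.81 × 1.15×10⁻⁴ / 1.26×10⁻⁴ = 8.93 m/s
Converting: 8.93 m/s × 1.944 = 17 knots

17 knots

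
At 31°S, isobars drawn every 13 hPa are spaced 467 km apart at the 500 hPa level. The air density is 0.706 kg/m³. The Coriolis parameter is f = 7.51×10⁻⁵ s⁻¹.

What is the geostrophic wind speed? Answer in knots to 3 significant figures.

102 knots

Pressure gradient: |∂P/∂n| = 1300 Pa / 467000 m = 2.78×10⁻³ Pa/m
Geostrophic balance (pressure-gradient force = Coriolis force):
V_g = (1/(fρ)) |∂P/∂n| = 2.78×10⁻³ / (7.51×10⁻⁵ × 0.706) = 52.5 m/s
Converting: 52.5 m/s × 1.944 = 102 knots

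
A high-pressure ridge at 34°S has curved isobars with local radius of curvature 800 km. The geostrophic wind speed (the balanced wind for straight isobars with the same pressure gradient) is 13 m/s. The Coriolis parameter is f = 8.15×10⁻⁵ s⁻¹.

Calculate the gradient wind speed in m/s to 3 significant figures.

Around a high, pressure-gradient force acts outward with centrifugal, so Coriolis balances both:
fV = (1/ρ)|∂P/∂n| + V²/R  →  V² − fR·V + fR·V_g = 0
With fR = 8.15×10⁻⁵ × 800×10³ m = 65.2 m/s:
V = [fR − √((fR)² − 4 fR V_g)]/2 = [65.2 − √(65.2² − 4×65.2×13)]/2 = 17.9 m/s
Supergeostrophic (V > V_g = 13 m/s), as expected around a high.

17.9 m/s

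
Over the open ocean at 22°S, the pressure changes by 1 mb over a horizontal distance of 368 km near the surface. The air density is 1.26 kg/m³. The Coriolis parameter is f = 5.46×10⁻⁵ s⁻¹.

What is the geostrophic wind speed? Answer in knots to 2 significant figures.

Pressure gradient: |∂P/∂n| = 100 Pa / 368000 m = 2.72×10⁻⁴ Pa/m
Geostrophic balance (pressure-gradient force = Coriolis force):
V_g = (1/(fρ)) |∂P/∂n| = 2.72×10⁻⁴ / (5.46×10⁻⁵ × 1.26) = 3.95 m/s
Converting: 3.95 m/s × 1.944 = 7.7 knots

7.7 knots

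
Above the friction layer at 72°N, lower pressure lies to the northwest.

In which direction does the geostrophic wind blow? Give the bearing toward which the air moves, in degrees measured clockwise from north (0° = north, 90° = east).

The pressure-gradient force points toward the northwest (bearing 315°).
Geostrophic balance: in the Northern Hemisphere the Coriolis force deflects motion to the right, so the geostrophic wind blows 90° to the right of the pressure-gradient force (low pressure on the left).
Rotating 315° by 90° clockwise gives 045° — the wind blows toward the northeast.

045°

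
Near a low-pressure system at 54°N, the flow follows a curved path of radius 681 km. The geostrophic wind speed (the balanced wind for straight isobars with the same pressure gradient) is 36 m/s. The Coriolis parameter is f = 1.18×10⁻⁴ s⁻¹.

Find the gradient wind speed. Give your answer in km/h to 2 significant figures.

Around a low, centrifugal force acts outward with Coriolis, so pressure-gradient force balances both:
(1/ρ)|∂P/∂n| = fV + V²/R  →  V² + fR·V − fR·V_g = 0
With fR = 1.18×10⁻⁴ × 681×10³ m = 80.4 m/s:
V = [−fR + √((fR)² + 4 fR V_g)]/2 = [−80.4 + √(80.4² + 4×80.4×36)]/2 = 27 m/s
Subgeostrophic (V < V_g = 36 m/s), as expected around a low.
Converting: 27 m/s × 3.6 = 97 km/h

97 km/h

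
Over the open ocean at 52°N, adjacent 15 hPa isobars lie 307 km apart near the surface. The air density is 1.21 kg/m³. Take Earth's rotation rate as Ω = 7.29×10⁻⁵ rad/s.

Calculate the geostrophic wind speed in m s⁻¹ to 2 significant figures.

35 m s⁻¹

Coriolis parameter at 52°N:
f = 2Ω sin φ = 2 × 7.29×10⁻⁵ × sin 52° = 1.15×10⁻⁴ s⁻¹
Pressure gradient: |∂P/∂n| = 1500 Pa / 307000 m = 4.89×10⁻³ Pa/m
Geostrophic balance (pressure-gradient force = Coriolis force):
V_g = (1/(fρ)) |∂P/∂n| = 4.89×10⁻³ / (1.15×10⁻⁴ × 1.21) = 35.1 m/s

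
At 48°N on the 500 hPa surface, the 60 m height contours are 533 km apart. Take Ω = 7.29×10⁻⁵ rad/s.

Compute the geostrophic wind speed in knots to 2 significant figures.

20 knots

Coriolis parameter at 48°N:
f = 2Ω sin φ = 2 × 7.29×10⁻⁵ × sin 48° = 1.08×10⁻⁴ s⁻¹
Height gradient: |∂Z/∂n| = 60 m / 533000 m = 1.13×10⁻⁴
On a pressure surface, geostrophic balance gives V_g = (g/f)|∂Z/∂n|:
V_g = 9.81 × 1.13×10⁻⁴ / 1.08×10⁻⁴ = 10.2 m/s
Converting: 10.2 m/s × 1.944 = 20 knots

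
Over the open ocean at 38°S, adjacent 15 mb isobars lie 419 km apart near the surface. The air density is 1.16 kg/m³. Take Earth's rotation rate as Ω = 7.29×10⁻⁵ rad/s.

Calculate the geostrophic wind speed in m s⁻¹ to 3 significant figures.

Coriolis parameter at 38°S:
f = 2Ω sin φ = 2 × 7.29×10⁻⁵ × sin 38° = 8.98×10⁻⁵ s⁻¹
Pressure gradient: |∂P/∂n| = 1500 Pa / 419000 m = 3.58×10⁻³ Pa/m
Geostrophic balance (pressure-gradient force = Coriolis force):
V_g = (1/(fρ)) |∂P/∂n| = 3.58×10⁻³ / (8.98×10⁻⁵ × 1.16) = 34.4 m/s

34.4 m s⁻¹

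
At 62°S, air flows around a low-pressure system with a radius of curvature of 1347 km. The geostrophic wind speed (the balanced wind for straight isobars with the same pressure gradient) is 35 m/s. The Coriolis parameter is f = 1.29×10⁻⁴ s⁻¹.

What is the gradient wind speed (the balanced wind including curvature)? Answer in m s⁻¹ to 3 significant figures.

29.9 m s⁻¹

Around a low, centrifugal force acts outward with Coriolis, so pressure-gradient force balances both:
(1/ρ)|∂P/∂n| = fV + V²/R  →  V² + fR·V − fR·V_g = 0
With fR = 1.29×10⁻⁴ × 1347×10³ m = 174 m/s:
V = [−fR + √((fR)² + 4 fR V_g)]/2 = [−174 + √(174² + 4×174×35)]/2 = 29.9 m/s
Subgeostrophic (V < V_g = 35 m/s), as expected around a low.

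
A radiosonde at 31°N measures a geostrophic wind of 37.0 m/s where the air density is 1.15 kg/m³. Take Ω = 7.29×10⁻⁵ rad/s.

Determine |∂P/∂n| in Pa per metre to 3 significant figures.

3.20×10⁻³ Pa/m

Coriolis parameter at 31°N:
f = 2Ω sin φ = 2 × 7.29×10⁻⁵ × sin 31° = 7.51×10⁻⁵ s⁻¹
Geostrophic balance rearranged: |∂P/∂n| = f ρ V_g
|∂P/∂n| = 7.51×10⁻⁵ × 1.15 × 37.0 = 3.20×10⁻³ Pa/m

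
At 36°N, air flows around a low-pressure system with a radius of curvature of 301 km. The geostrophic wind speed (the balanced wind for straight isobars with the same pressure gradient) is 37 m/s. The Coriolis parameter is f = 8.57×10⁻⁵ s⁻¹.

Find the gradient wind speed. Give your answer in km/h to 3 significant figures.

Around a low, centrifugal force acts outward with Coriolis, so pressure-gradient force balances both:
(1/ρ)|∂P/∂n| = fV + V²/R  →  V² + fR·V − fR·V_g = 0
With fR = 8.57×10⁻⁵ × 301×10³ m = 25.8 m/s:
V = [−fR + √((fR)² + 4 fR V_g)]/2 = [−25.8 + √(25.8² + 4×25.8×37)]/2 = 20.6 m/s
Subgeostrophic (V < V_g = 37 m/s), as expected around a low.
Converting: 20.6 m/s × 3.6 = 74.1 km/h

74.1 km/h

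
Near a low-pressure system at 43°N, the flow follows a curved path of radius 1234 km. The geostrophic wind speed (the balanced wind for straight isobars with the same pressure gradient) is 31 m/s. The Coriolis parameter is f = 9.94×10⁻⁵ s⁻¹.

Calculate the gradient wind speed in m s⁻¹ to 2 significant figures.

26 m s⁻¹

Around a low, centrifugal force acts outward with Coriolis, so pressure-gradient force balances both:
(1/ρ)|∂P/∂n| = fV + V²/R  →  V² + fR·V − fR·V_g = 0
With fR = 9.94×10⁻⁵ × 1234×10³ m = 123 m/s:
V = [−fR + √((fR)² + 4 fR V_g)]/2 = [−123 + √(123² + 4×123×31)]/2 = 25.6 m/s
Subgeostrophic (V < V_g = 31 m/s), as expected around a low.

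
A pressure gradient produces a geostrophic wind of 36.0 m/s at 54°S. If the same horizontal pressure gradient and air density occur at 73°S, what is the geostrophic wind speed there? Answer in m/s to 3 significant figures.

With the same pressure gradient and density, V_g ∝ 1/f ∝ 1/sin φ.
V₂ = V₁ · sin φ₁ / sin φ₂ = 36.0 × sin 54° / sin 73°
V₂ = 36.0 × 0.8090/0.9563 = 30.5 m/s

30.5 m/s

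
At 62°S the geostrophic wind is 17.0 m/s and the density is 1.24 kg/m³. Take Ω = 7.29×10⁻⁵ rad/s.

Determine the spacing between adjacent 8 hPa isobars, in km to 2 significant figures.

Coriolis parameter at 62°S:
f = 2Ω sin φ = 2 × 7.29×10⁻⁵ × sin 62° = 1.29×10⁻⁴ s⁻¹
Geostrophic balance rearranged: |∂P/∂n| = f ρ V_g
|∂P/∂n| = 1.29×10⁻⁴ × 1.24 × 17.0 = 2.71×10⁻³ Pa/m
Isobar spacing: Δn = ΔP/|∂P/∂n| = 800 Pa / 2.71×10⁻³ Pa/m = 294800 m ≈ 290 km

290 km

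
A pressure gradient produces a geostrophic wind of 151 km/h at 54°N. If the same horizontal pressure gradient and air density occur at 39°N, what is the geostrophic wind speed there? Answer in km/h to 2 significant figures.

190 km/h

With the same pressure gradient and density, V_g ∝ 1/f ∝ 1/sin φ.
V₂ = V₁ · sin φ₁ / sin φ₂ = 151 × sin 54° / sin 39°
V₂ = 151 × 0.8090/0.6293 = 190 km/h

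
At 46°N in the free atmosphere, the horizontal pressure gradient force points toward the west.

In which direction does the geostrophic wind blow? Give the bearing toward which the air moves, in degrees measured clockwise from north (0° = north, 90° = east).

000°

The pressure-gradient force points toward the west (bearing 270°).
Geostrophic balance: in the Northern Hemisphere the Coriolis force deflects motion to the right, so the geostrophic wind blows 90° to the right of the pressure-gradient force (low pressure on the left).
Rotating 270° by 90° clockwise gives 000° — the wind blows toward the north.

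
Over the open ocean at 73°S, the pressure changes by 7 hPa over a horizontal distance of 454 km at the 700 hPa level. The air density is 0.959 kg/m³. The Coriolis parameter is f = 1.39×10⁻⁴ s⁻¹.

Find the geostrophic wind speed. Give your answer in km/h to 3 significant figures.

Pressure gradient: |∂P/∂n| = 700 Pa / 454000 m = 1.54×10⁻³ Pa/m
Geostrophic balance (pressure-gradient force = Coriolis force):
V_g = (1/(fρ)) |∂P/∂n| = 1.54×10⁻³ / (1.39×10⁻⁴ × 0.959) = 11.6 m/s
Converting: 11.6 m/s × 3.6 = 41.6 km/h

41.6 km/h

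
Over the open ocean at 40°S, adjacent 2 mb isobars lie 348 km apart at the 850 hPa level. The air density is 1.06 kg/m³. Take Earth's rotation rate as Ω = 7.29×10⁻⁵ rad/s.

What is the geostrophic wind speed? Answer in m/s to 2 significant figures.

5.8 m/s

Coriolis parameter at 40°S:
f = 2Ω sin φ = 2 × 7.29×10⁻⁵ × sin 40° = 9.37×10⁻⁵ s⁻¹
Pressure gradient: |∂P/∂n| = 200 Pa / 348000 m = 5.75×10⁻⁴ Pa/m
Geostrophic balance (pressure-gradient force = Coriolis force):
V_g = (1/(fρ)) |∂P/∂n| = 5.75×10⁻⁴ / (9.37×10⁻⁵ × 1.06) = 5.79 m/s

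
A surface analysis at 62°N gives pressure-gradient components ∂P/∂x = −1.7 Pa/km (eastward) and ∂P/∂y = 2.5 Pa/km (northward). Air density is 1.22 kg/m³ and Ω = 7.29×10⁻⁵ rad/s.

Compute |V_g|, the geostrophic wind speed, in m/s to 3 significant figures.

Coriolis parameter at 62°N:
f = 2Ω sin φ = 2 × 7.29×10⁻⁵ × sin 62° = 1.29×10⁻⁴ s⁻¹
Component geostrophic relations (x east, y north):
u_g = −(1/(fρ)) ∂P/∂y,  v_g = (1/(fρ)) ∂P/∂x
u_g = −(2.5×10⁻³)/(1.29×10⁻⁴ × 1.22) = −15.9 m/s;  v_g = (−1.7×10⁻³)/(1.29×10⁻⁴ × 1.22) = −10.8 m/s
|V_g| = √(u_g² + v_g²) = 19.2 m/s

19.2 m/s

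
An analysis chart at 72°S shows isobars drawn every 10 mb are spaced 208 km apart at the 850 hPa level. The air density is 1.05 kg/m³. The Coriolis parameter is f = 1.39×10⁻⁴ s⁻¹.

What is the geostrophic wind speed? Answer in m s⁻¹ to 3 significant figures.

Pressure gradient: |∂P/∂n| = 1000 Pa / 208000 m = 4.81×10⁻³ Pa/m
Geostrophic balance (pressure-gradient force = Coriolis force):
V_g = (1/(fρ)) |∂P/∂n| = 4.81×10⁻³ / (1.39×10⁻⁴ × 1.05) = 32.9 m/s

32.9 m s⁻¹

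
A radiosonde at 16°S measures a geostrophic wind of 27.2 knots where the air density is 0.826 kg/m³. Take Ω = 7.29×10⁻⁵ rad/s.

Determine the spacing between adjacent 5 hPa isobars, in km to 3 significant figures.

Coriolis parameter at 16°S:
f = 2Ω sin φ = 2 × 7.29×10⁻⁵ × sin 16° = 4.02×10⁻⁵ s⁻¹
Wind speed in SI: 27.2 knots = 14.0 m/s
Geostrophic balance rearranged: |∂P/∂n| = f ρ V_g
|∂P/∂n| = 4.02×10⁻⁵ × 0.826 × 14.0 = 4.64×10⁻⁴ Pa/m
Isobar spacing: Δn = ΔP/|∂P/∂n| = 500 Pa / 4.64×10⁻⁴ Pa/m = 1076434 m ≈ 1080 km

1080 km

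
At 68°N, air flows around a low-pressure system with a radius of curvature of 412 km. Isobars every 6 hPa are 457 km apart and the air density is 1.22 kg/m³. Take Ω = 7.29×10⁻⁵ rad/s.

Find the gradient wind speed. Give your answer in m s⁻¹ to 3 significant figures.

7.06 m s⁻¹

Coriolis parameter at 68°N:
f = 2Ω sin φ = 2 × 7.29×10⁻⁵ × sin 68° = 1.35×10⁻⁴ s⁻¹
Pressure gradient: |∂P/∂n| = 600 Pa / 457000 m = 1.31×10⁻³ Pa/m
Geostrophic speed: V_g = |∂P/∂n|/(fρ) = 1.31×10⁻³/(1.35×10⁻⁴ × 1.22) = 7.96 m/s
Around a low, centrifugal force acts outward with Coriolis, so pressure-gradient force balances both:
(1/ρ)|∂P/∂n| = fV + V²/R  →  V² + fR·V − fR·V_g = 0
With fR = 1.35×10⁻⁴ × 412×10³ m = 55.7 m/s:
V = [−fR + √((fR)² + 4 fR V_g)]/2 = [−55.7 + √(55.7² + 4×55.7×7.96)]/2 = 7.06 m/s
Subgeostrophic (V < V_g = 7.96 m/s), as expected around a low.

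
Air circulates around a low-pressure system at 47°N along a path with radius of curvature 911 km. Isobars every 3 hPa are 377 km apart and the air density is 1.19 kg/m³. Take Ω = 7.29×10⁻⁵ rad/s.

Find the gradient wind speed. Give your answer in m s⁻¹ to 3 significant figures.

Coriolis parameter at 47°N:
f = 2Ω sin φ = 2 × 7.29×10⁻⁵ × sin 47° = 1.07×10⁻⁴ s⁻¹
Pressure gradient: |∂P/∂n| = 300 Pa / 377000 m = 7.96×10⁻⁴ Pa/m
Geostrophic speed: V_g = |∂P/∂n|/(fρ) = 7.96×10⁻⁴/(1.07×10⁻⁴ × 1.19) = 6.27 m/s
Around a low, centrifugal force acts outward with Coriolis, so pressure-gradient force balances both:
(1/ρ)|∂P/∂n| = fV + V²/R  →  V² + fR·V − fR·V_g = 0
With fR = 1.07×10⁻⁴ × 911×10³ m = 97.1 m/s:
V = [−fR + √((fR)² + 4 fR V_g)]/2 = [−97.1 + √(97.1² + 4×97.1×6.27)]/2 = 5.91 m/s
Subgeostrophic (V < V_g = 6.27 m/s), as expected around a low.

5.91 m s⁻¹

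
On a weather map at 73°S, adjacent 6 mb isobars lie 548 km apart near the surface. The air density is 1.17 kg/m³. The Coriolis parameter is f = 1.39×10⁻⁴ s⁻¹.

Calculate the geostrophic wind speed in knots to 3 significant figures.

Pressure gradient: |∂P/∂n| = 600 Pa / 548000 m = 1.09×10⁻³ Pa/m
Geostrophic balance (pressure-gradient force = Coriolis force):
V_g = (1/(fρ)) |∂P/∂n| = 1.09×10⁻³ / (1.39×10⁻⁴ × 1.17) = 6.73 m/s
Converting: 6.73 m/s × 1.944 = 13.1 knots

13.1 knots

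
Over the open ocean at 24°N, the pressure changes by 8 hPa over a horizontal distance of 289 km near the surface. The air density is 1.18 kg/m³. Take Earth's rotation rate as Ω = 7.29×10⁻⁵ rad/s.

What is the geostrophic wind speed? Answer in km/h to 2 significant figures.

Coriolis parameter at 24°N:
f = 2Ω sin φ = 2 × 7.29×10⁻⁵ × sin 24° = 5.93×10⁻⁵ s⁻¹
Pressure gradient: |∂P/∂n| = 800 Pa / 289000 m = 2.77×10⁻³ Pa/m
Geostrophic balance (pressure-gradient force = Coriolis force):
V_g = (1/(fρ)) |∂P/∂n| = 2.77×10⁻³ / (5.93×10⁻⁵ × 1.18) = 39.6 m/s
Converting: 39.6 m/s × 3.6 = 140 km/h

140 km/h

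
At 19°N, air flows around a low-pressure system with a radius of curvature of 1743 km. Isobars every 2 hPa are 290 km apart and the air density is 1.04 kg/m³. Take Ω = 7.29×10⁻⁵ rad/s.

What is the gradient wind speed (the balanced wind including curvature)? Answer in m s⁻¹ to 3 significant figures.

Coriolis parameter at 19°N:
f = 2Ω sin φ = 2 × 7.29×10⁻⁵ × sin 19° = 4.75×10⁻⁵ s⁻¹
Pressure gradient: |∂P/∂n| = 200 Pa / 290000 m = 6.90×10⁻⁴ Pa/m
Geostrophic speed: V_g = |∂P/∂n|/(fρ) = 6.90×10⁻⁴/(4.75×10⁻⁵ × 1.04) = 14.0 m/s
Around a low, centrifugal force acts outward with Coriolis, so pressure-gradient force balances both:
(1/ρ)|∂P/∂n| = fV + V²/R  →  V² + fR·V − fR·V_g = 0
With fR = 4.75×10⁻⁵ × 1743×10³ m = 82.7 m/s:
V = [−fR + √((fR)² + 4 fR V_g)]/2 = [−82.7 + √(82.7² + 4×82.7×14)]/2 = 12.2 m/s
Subgeostrophic (V < V_g = 14 m/s), as expected around a low.

12.2 m s⁻¹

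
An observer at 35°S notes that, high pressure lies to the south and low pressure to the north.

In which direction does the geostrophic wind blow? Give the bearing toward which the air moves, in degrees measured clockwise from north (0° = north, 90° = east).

The pressure-gradient force points toward the north (bearing 000°).
Geostrophic balance: in the Southern Hemisphere the Coriolis force deflects motion to the left, so the geostrophic wind blows 90° to the left of the pressure-gradient force (low pressure on the right).
Rotating 000° by 90° counterclockwise gives 270° — the wind blows toward the west.

270°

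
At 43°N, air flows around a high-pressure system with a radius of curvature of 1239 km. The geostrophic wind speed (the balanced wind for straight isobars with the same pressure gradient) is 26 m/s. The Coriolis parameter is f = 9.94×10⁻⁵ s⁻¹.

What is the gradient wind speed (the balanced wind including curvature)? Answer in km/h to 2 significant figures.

Around a high, pressure-gradient force acts outward with centrifugal, so Coriolis balances both:
fV = (1/ρ)|∂P/∂n| + V²/R  →  V² − fR·V + fR·V_g = 0
With fR = 9.94×10⁻⁵ × 1239×10³ m = 123 m/s:
V = [fR − √((fR)² − 4 fR V_g)]/2 = [123 − √(123² − 4×123×26)]/2 = 37.3 m/s
Supergeostrophic (V > V_g = 26 m/s), as expected around a high.
Converting: 37.3 m/s × 3.6 = 130 km/h

130 km/h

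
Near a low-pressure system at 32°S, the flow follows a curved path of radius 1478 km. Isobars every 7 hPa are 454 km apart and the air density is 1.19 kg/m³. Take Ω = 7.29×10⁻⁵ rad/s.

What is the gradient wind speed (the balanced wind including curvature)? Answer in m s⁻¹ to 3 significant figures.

14.8 m s⁻¹

Coriolis parameter at 32°S:
f = 2Ω sin φ = 2 × 7.29×10⁻⁵ × sin 32° = 7.73×10⁻⁵ s⁻¹
Pressure gradient: |∂P/∂n| = 700 Pa / 454000 m = 1.54×10⁻³ Pa/m
Geostrophic speed: V_g = |∂P/∂n|/(fρ) = 1.54×10⁻³/(7.73×10⁻⁵ × 1.19) = 16.8 m/s
Around a low, centrifugal force acts outward with Coriolis, so pressure-gradient force balances both:
(1/ρ)|∂P/∂n| = fV + V²/R  →  V² + fR·V − fR·V_g = 0
With fR = 7.73×10⁻⁵ × 1478×10³ m = 114 m/s:
V = [−fR + √((fR)² + 4 fR V_g)]/2 = [−114 + √(114² + 4×114×16.8)]/2 = 14.8 m/s
Subgeostrophic (V < V_g = 16.8 m/s), as expected around a low.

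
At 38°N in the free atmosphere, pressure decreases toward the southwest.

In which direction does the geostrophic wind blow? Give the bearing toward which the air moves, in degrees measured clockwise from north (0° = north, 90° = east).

315°

The pressure-gradient force points toward the southwest (bearing 225°).
Geostrophic balance: in the Northern Hemisphere the Coriolis force deflects motion to the right, so the geostrophic wind blows 90° to the right of the pressure-gradient force (low pressure on the left).
Rotating 225° by 90° clockwise gives 315° — the wind blows toward the northwest.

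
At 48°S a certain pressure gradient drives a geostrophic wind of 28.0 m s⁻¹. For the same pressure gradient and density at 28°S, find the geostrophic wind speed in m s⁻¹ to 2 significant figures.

44 m s⁻¹

With the same pressure gradient and density, V_g ∝ 1/f ∝ 1/sin φ.
V₂ = V₁ · sin φ₁ / sin φ₂ = 28.0 × sin 48° / sin 28°
V₂ = 28.0 × 0.7431/0.4695 = 44 m s⁻¹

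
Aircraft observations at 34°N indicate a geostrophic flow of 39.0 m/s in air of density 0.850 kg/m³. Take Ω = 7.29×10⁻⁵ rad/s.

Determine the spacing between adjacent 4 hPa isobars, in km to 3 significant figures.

148 km

Coriolis parameter at 34°N:
f = 2Ω sin φ = 2 × 7.29×10⁻⁵ × sin 34° = 8.15×10⁻⁵ s⁻¹
Geostrophic balance rearranged: |∂P/∂n| = f ρ V_g
|∂P/∂n| = 8.15×10⁻⁵ × 0.850 × 39.0 = 2.70×10⁻³ Pa/m
Isobar spacing: Δn = ΔP/|∂P/∂n| = 400 Pa / 2.70×10⁻³ Pa/m = 147998 m ≈ 148 km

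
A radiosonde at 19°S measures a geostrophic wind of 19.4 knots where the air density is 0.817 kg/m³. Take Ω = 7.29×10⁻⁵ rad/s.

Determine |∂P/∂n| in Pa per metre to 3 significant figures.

Coriolis parameter at 19°S:
f = 2Ω sin φ = 2 × 7.29×10⁻⁵ × sin 19° = 4.75×10⁻⁵ s⁻¹
Wind speed in SI: 19.4 knots = 9.98 m/s
Geostrophic balance rearranged: |∂P/∂n| = f ρ V_g
|∂P/∂n| = 4.75×10⁻⁵ × 0.817 × 9.98 = 3.87×10⁻⁴ Pa/m

3.87×10⁻⁴ Pa/m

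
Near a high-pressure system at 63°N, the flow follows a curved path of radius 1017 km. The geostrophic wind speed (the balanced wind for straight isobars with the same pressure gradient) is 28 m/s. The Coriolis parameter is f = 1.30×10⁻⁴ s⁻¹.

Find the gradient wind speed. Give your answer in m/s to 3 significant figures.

Around a high, pressure-gradient force acts outward with centrifugal, so Coriolis balances both:
fV = (1/ρ)|∂P/∂n| + V²/R  →  V² − fR·V + fR·V_g = 0
With fR = 1.30×10⁻⁴ × 1017×10³ m = 132 m/s:
V = [fR − √((fR)² − 4 fR V_g)]/2 = [132 − √(132² − 4×132×28)]/2 = 40.3 m/s
Supergeostrophic (V > V_g = 28 m/s), as expected around a high.

40.3 m/s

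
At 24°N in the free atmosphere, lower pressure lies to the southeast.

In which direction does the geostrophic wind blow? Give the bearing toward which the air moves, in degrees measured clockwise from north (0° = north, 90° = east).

The pressure-gradient force points toward the southeast (bearing 135°).
Geostrophic balance: in the Northern Hemisphere the Coriolis force deflects motion to the right, so the geostrophic wind blows 90° to the right of the pressure-gradient force (low pressure on the left).
Rotating 135° by 90° clockwise gives 225° — the wind blows toward the southwest.

225°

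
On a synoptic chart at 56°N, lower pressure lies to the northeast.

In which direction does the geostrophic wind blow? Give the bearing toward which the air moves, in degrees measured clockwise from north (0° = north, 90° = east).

135°

The pressure-gradient force points toward the northeast (bearing 045°).
Geostrophic balance: in the Northern Hemisphere the Coriolis force deflects motion to the right, so the geostrophic wind blows 90° to the right of the pressure-gradient force (low pressure on the left).
Rotating 045° by 90° clockwise gives 135° — the wind blows toward the southeast.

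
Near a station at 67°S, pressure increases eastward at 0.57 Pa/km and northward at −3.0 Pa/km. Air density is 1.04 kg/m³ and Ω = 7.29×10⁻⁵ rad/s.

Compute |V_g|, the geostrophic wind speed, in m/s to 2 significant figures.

Coriolis parameter at 67°S:
f = 2Ω sin φ = 2 × 7.29×10⁻⁵ × sin 67° = 1.34×10⁻⁴ s⁻¹
In the Southern Hemisphere f is negative: f = −1.34×10⁻⁴ s⁻¹.
Component geostrophic relations (x east, y north):
u_g = −(1/(fρ)) ∂P/∂y,  v_g = (1/(fρ)) ∂P/∂x
u_g = −(−3.0×10⁻³)/(−1.34×10⁻⁴ × 1.04) = −21.5 m/s;  v_g = (0.57×10⁻³)/(−1.34×10⁻⁴ × 1.04) = −4.08 m/s
|V_g| = √(u_g² + v_g²) = 21.9 m/s

22 m/s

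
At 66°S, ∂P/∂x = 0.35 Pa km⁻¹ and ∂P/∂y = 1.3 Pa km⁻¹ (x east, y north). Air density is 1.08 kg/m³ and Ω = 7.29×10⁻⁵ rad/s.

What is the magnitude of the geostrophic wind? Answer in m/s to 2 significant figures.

9.4 m/s

Coriolis parameter at 66°S:
f = 2Ω sin φ = 2 × 7.29×10⁻⁵ × sin 66° = 1.33×10⁻⁴ s⁻¹
In the Southern Hemisphere f is negative: f = −1.33×10⁻⁴ s⁻¹.
Component geostrophic relations (x east, y north):
u_g = −(1/(fρ)) ∂P/∂y,  v_g = (1/(fρ)) ∂P/∂x
u_g = −(1.3×10⁻³)/(−1.33×10⁻⁴ × 1.08) = 9.04 m/s;  v_g = (0.35×10⁻³)/(−1.33×10⁻⁴ × 1.08) = −2.43 m/s
|V_g| = √(u_g² + v_g²) = 9.36 m/s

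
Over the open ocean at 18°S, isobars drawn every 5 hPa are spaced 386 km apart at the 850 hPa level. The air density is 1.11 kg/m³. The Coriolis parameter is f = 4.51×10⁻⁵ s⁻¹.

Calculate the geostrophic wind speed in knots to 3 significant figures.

50.3 knots

Pressure gradient: |∂P/∂n| = 500 Pa / 386000 m = 1.30×10⁻³ Pa/m
Geostrophic balance (pressure-gradient force = Coriolis force):
V_g = (1/(fρ)) |∂P/∂n| = 1.30×10⁻³ / (4.51×10⁻⁵ × 1.11) = 25.9 m/s
Converting: 25.9 m/s × 1.944 = 50.3 knots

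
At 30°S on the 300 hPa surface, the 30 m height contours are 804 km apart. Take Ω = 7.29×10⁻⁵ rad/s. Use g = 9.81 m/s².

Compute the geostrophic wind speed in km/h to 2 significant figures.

18 km/h

Coriolis parameter at 30°S:
f = 2Ω sin φ = 2 × 7.29×10⁻⁵ × sin 30° = 7.29×10⁻⁵ s⁻¹
Height gradient: |∂Z/∂n| = 30 m / 804000 m = 3.73×10⁻⁵
On a pressure surface, geostrophic balance gives V_g = (g/f)|∂Z/∂n|:
V_g = 9.81 × 3.73×10⁻⁵ / 7.29×10⁻⁵ = 5.02 m/s
Converting: 5.02 m/s × 3.6 = 18 km/h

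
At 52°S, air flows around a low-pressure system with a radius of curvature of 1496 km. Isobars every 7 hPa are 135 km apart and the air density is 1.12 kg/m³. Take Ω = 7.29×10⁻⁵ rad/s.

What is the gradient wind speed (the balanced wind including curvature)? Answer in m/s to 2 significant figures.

34 m/s

Coriolis parameter at 52°S:
f = 2Ω sin φ = 2 × 7.29×10⁻⁵ × sin 52° = 1.15×10⁻⁴ s⁻¹
Pressure gradient: |∂P/∂n| = 700 Pa / 135000 m = 5.19×10⁻³ Pa/m
Geostrophic speed: V_g = |∂P/∂n|/(fρ) = 5.19×10⁻³/(1.15×10⁻⁴ × 1.12) = 40.3 m/s
Around a low, centrifugal force acts outward with Coriolis, so pressure-gradient force balances both:
(1/ρ)|∂P/∂n| = fV + V²/R  →  V² + fR·V − fR·V_g = 0
With fR = 1.15×10⁻⁴ × 1496×10³ m = 172 m/s:
V = [−fR + √((fR)² + 4 fR V_g)]/2 = [−172 + √(172² + 4×172×40.3)]/2 = 33.7 m/s
Subgeostrophic (V < V_g = 40.3 m/s), as expected around a low.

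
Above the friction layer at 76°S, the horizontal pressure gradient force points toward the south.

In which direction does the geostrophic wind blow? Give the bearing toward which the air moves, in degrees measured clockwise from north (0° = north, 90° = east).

090°

The pressure-gradient force points toward the south (bearing 180°).
Geostrophic balance: in the Southern Hemisphere the Coriolis force deflects motion to the left, so the geostrophic wind blows 90° to the left of the pressure-gradient force (low pressure on the right).
Rotating 180° by 90° counterclockwise gives 090° — the wind blows toward the east.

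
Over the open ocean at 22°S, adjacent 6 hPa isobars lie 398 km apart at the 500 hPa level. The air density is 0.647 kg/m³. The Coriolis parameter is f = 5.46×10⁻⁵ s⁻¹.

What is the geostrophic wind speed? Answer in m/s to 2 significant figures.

Pressure gradient: |∂P/∂n| = 600 Pa / 398000 m = 1.51×10⁻³ Pa/m
Geostrophic balance (pressure-gradient force = Coriolis force):
V_g = (1/(fρ)) |∂P/∂n| = 1.51×10⁻³ / (5.46×10⁻⁵ × 0.647) = 42.7 m/s

43 m/s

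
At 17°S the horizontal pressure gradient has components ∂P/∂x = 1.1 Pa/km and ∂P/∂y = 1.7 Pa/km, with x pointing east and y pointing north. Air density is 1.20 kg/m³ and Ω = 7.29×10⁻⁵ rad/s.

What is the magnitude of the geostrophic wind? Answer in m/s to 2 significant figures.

40 m/s

Coriolis parameter at 17°S:
f = 2Ω sin φ = 2 × 7.29×10⁻⁵ × sin 17° = 4.26×10⁻⁵ s⁻¹
In the Southern Hemisphere f is negative: f = −4.26×10⁻⁵ s⁻¹.
Component geostrophic relations (x east, y north):
u_g = −(1/(fρ)) ∂P/∂y,  v_g = (1/(fρ)) ∂P/∂x
u_g = −(1.7×10⁻³)/(−4.26×10⁻⁵ × 1.20) = 33.2 m/s;  v_g = (1.1×10⁻³)/(−4.26×10⁻⁵ × 1.20) = −21.5 m/s
|V_g| = √(u_g² + v_g²) = 39.6 m/s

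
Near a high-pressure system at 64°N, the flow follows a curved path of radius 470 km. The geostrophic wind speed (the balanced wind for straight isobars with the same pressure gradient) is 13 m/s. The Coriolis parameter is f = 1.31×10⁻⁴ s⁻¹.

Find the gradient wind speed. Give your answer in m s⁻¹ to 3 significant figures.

18.6 m s⁻¹

Around a high, pressure-gradient force acts outward with centrifugal, so Coriolis balances both:
fV = (1/ρ)|∂P/∂n| + V²/R  →  V² − fR·V + fR·V_g = 0
With fR = 1.31×10⁻⁴ × 470×10³ m = 61.6 m/s:
V = [fR − √((fR)² − 4 fR V_g)]/2 = [61.6 − √(61.6² − 4×61.6×13)]/2 = 18.6 m/s
Supergeostrophic (V > V_g = 13 m/s), as expected around a high.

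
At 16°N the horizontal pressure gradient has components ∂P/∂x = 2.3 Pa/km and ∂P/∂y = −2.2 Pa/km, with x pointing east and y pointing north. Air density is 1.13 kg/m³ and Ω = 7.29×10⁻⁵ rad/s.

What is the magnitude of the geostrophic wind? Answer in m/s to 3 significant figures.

Coriolis parameter at 16°N:
f = 2Ω sin φ = 2 × 7.29×10⁻⁵ × sin 16° = 4.02×10⁻⁵ s⁻¹
Component geostrophic relations (x east, y north):
u_g = −(1/(fρ)) ∂P/∂y,  v_g = (1/(fρ)) ∂P/∂x
u_g = −(−2.2×10⁻³)/(4.02×10⁻⁵ × 1.13) = 48.4 m/s;  v_g = (2.3×10⁻³)/(4.02×10⁻⁵ × 1.13) = 50.6 m/s
|V_g| = √(u_g² + v_g²) = 70.1 m/s

70.1 m/s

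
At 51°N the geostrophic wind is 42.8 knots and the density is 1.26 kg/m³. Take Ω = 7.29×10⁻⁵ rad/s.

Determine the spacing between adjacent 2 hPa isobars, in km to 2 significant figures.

64 km

Coriolis parameter at 51°N:
f = 2Ω sin φ = 2 × 7.29×10⁻⁵ × sin 51° = 1.13×10⁻⁴ s⁻¹
Wind speed in SI: 42.8 knots = 22.0 m/s
Geostrophic balance rearranged: |∂P/∂n| = f ρ V_g
|∂P/∂n| = 1.13×10⁻⁴ × 1.26 × 22.0 = 3.14×10⁻³ Pa/m
Isobar spacing: Δn = ΔP/|∂P/∂n| = 200 Pa / 3.14×10⁻³ Pa/m = 63623 m ≈ 64 km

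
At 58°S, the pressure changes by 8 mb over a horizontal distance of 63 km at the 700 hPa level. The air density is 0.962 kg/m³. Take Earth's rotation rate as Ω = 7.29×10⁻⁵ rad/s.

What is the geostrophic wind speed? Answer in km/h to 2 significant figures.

Coriolis parameter at 58°S:
f = 2Ω sin φ = 2 × 7.29×10⁻⁵ × sin 58° = 1.24×10⁻⁴ s⁻¹
Pressure gradient: |∂P/∂n| = 800 Pa / 63000 m = 1.27×10⁻² Pa/m
Geostrophic balance (pressure-gradient force = Coriolis force):
V_g = (1/(fρ)) |∂P/∂n| = 1.27×10⁻² / (1.24×10⁻⁴ × 0.962) = 107 m/s
Converting: 107 m/s × 3.6 = 380 km/h

380 km/h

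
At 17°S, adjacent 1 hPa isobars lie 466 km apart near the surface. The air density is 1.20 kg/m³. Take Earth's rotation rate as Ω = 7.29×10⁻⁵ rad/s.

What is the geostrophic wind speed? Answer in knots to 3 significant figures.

Coriolis parameter at 17°S:
f = 2Ω sin φ = 2 × 7.29×10⁻⁵ × sin 17° = 4.26×10⁻⁵ s⁻¹
Pressure gradient: |∂P/∂n| = 100 Pa / 466000 m = 2.15×10⁻⁴ Pa/m
Geostrophic balance (pressure-gradient force = Coriolis force):
V_g = (1/(fρ)) |∂P/∂n| = 2.15×10⁻⁴ / (4.26×10⁻⁵ × 1.20) = 4.20 m/s
Converting: 4.20 m/s × 1.944 = 8.15 knots

8.15 knots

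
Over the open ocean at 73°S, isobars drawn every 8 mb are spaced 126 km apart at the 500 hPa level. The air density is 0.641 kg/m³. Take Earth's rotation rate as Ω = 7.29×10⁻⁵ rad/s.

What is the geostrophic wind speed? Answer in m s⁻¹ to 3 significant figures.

71.0 m s⁻¹

Coriolis parameter at 73°S:
f = 2Ω sin φ = 2 × 7.29×10⁻⁵ × sin 73° = 1.39×10⁻⁴ s⁻¹
Pressure gradient: |∂P/∂n| = 800 Pa / 126000 m = 6.35×10⁻³ Pa/m
Geostrophic balance (pressure-gradient force = Coriolis force):
V_g = (1/(fρ)) |∂P/∂n| = 6.35×10⁻³ / (1.39×10⁻⁴ × 0.641) = 71.0 m/s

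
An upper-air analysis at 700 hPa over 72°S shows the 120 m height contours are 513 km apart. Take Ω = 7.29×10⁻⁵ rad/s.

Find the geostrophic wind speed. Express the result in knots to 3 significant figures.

32.2 knots

Coriolis parameter at 72°S:
f = 2Ω sin φ = 2 × 7.29×10⁻⁵ × sin 72° = 1.39×10⁻⁴ s⁻¹
Height gradient: |∂Z/∂n| = 120 m / 513000 m = 2.34×10⁻⁴
On a pressure surface, geostrophic balance gives V_g = (g/f)|∂Z/∂n|:
V_g = 9.81 × 2.34×10⁻⁴ / 1.39×10⁻⁴ = 16.5 m/s
Converting: 16.5 m/s × 1.944 = 32.2 knots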